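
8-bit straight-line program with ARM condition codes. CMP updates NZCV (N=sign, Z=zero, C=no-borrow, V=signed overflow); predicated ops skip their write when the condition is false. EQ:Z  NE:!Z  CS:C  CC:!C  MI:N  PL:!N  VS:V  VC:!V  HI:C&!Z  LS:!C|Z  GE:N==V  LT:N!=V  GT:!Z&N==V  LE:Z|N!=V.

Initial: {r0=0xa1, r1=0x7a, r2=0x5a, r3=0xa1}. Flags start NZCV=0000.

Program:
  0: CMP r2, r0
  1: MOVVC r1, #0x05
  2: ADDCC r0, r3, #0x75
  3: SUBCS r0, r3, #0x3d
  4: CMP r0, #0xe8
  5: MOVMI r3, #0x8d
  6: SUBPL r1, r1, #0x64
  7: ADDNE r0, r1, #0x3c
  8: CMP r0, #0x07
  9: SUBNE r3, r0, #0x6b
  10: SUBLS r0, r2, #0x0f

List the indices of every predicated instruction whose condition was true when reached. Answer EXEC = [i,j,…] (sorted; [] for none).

EXEC = [2,6,7,9]

[0] flags=1001 → (cmp)
[1] flags=1001 VC?F → skip
[2] flags=1001 CC?T → r0=0x16
[3] flags=1001 CS?F → skip
[4] flags=0000 → (cmp)
[5] flags=0000 MI?F → skip
[6] flags=0000 PL?T → r1=0x16
[7] flags=0000 NE?T → r0=0x52
[8] flags=0010 → (cmp)
[9] flags=0010 NE?T → r3=0xe7
[10] flags=0010 LS?F → skip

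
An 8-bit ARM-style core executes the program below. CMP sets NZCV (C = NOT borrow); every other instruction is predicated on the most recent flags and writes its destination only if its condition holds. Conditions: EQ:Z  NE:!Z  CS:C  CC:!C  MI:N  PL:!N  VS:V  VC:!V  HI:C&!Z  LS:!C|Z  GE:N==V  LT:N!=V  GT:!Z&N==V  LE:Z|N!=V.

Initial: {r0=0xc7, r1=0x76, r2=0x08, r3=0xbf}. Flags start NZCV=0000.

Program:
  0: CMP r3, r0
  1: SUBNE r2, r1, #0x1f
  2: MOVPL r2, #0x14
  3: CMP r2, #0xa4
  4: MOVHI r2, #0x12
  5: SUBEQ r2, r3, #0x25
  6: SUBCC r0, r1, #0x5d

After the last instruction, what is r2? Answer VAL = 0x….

0: ✓ CMP  NZCV=1000
1: ✓ SUBNE  r2←0x57
2: · MOVPL
3: ✓ CMP  NZCV=1001
4: · MOVHI
5: · SUBEQ
6: ✓ SUBCC  r0←0x19

VAL = 0x57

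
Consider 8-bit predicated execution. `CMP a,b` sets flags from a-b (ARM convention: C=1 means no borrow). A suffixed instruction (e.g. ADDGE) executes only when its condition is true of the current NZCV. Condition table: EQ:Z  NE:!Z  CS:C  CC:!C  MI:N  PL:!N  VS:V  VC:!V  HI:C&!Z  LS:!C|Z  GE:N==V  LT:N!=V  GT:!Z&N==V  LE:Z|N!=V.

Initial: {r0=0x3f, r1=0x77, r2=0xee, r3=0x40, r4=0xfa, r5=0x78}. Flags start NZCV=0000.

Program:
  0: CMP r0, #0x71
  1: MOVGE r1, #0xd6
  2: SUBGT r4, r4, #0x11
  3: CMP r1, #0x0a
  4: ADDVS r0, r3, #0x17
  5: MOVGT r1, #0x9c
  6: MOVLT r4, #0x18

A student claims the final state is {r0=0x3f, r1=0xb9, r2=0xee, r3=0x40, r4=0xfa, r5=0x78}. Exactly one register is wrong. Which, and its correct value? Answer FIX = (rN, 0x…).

0: ✓ CMP  NZCV=1000
1: · MOVGE
2: · SUBGT
3: ✓ CMP  NZCV=0010
4: · ADDVS
5: ✓ MOVGT  r1←0x9c
6: · MOVLT

FIX = (r1, 0x9c)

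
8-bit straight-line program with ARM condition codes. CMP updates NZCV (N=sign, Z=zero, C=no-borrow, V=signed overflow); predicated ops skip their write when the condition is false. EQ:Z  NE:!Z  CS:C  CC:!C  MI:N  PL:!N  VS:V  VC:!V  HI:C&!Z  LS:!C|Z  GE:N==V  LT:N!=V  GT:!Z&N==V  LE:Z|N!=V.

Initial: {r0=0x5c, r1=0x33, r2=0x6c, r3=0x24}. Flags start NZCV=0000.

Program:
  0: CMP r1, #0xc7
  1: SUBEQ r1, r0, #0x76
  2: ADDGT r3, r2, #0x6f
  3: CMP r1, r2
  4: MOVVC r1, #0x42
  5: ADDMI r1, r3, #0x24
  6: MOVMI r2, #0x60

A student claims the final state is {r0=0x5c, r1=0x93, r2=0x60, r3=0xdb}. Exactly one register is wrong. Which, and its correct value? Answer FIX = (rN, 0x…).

FIX = (r1, 0xff)

0: ✓ CMP  NZCV=0000
1: · SUBEQ
2: ✓ ADDGT  r3←0xdb
3: ✓ CMP  NZCV=1000
4: ✓ MOVVC  r1←0x42
5: ✓ ADDMI  r1←0xff
6: ✓ MOVMI  r2←0x60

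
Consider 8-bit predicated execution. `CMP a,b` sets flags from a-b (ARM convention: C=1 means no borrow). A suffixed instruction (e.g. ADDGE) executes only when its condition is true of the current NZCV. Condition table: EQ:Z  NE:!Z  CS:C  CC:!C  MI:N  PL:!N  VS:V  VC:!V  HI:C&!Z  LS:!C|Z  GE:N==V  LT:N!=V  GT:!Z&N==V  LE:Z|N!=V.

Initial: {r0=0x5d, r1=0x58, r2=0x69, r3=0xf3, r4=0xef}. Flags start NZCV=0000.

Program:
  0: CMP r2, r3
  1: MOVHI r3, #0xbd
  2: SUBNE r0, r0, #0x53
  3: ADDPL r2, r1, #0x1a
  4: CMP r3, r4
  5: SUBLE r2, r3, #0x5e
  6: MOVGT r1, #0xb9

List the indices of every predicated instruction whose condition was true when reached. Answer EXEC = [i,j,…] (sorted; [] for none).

[0] flags=0000 → (cmp)
[1] flags=0000 HI?F → skip
[2] flags=0000 NE?T → r0=0x0a
[3] flags=0000 PL?T → r2=0x72
[4] flags=0010 → (cmp)
[5] flags=0010 LE?F → skip
[6] flags=0010 GT?T → r1=0xb9

EXEC = [2,3,6]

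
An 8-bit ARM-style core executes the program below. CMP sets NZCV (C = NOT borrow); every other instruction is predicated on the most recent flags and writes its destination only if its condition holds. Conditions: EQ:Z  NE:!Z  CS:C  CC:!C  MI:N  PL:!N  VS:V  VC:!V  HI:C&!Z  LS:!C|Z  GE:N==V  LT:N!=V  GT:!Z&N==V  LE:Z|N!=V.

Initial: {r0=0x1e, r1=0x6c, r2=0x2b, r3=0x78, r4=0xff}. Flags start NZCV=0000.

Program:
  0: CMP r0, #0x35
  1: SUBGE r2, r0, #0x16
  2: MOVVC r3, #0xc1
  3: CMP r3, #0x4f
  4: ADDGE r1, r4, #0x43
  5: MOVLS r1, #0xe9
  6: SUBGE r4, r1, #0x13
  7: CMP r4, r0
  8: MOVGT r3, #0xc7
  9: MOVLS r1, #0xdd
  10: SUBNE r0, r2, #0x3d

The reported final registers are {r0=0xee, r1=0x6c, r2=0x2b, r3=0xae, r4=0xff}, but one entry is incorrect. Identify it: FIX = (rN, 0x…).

FIX = (r3, 0xc1)

[0] flags=1000 → (cmp)
[1] flags=1000 GE?F → skip
[2] flags=1000 VC?T → r3=0xc1
[3] flags=0011 → (cmp)
[4] flags=0011 GE?F → skip
[5] flags=0011 LS?F → skip
[6] flags=0011 GE?F → skip
[7] flags=1010 → (cmp)
[8] flags=1010 GT?F → skip
[9] flags=1010 LS?F → skip
[10] flags=1010 NE?T → r0=0xee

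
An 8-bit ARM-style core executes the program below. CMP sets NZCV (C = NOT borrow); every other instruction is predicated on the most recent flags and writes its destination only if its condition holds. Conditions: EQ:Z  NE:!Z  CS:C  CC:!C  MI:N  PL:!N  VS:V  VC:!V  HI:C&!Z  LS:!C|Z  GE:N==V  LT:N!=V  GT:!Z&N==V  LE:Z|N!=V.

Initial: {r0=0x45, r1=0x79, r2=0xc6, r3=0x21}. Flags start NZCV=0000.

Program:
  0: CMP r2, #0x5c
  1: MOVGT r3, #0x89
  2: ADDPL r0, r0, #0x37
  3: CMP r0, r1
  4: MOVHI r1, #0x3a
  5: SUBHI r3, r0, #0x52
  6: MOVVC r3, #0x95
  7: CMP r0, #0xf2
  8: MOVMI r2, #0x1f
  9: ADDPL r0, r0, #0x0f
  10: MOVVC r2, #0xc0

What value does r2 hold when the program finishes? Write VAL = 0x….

[0] flags=0011 → (cmp)
[1] flags=0011 GT?F → skip
[2] flags=0011 PL?T → r0=0x7c
[3] flags=0010 → (cmp)
[4] flags=0010 HI?T → r1=0x3a
[5] flags=0010 HI?T → r3=0x2a
[6] flags=0010 VC?T → r3=0x95
[7] flags=1001 → (cmp)
[8] flags=1001 MI?T → r2=0x1f
[9] flags=1001 PL?F → skip
[10] flags=1001 VC?F → skip

VAL = 0x1f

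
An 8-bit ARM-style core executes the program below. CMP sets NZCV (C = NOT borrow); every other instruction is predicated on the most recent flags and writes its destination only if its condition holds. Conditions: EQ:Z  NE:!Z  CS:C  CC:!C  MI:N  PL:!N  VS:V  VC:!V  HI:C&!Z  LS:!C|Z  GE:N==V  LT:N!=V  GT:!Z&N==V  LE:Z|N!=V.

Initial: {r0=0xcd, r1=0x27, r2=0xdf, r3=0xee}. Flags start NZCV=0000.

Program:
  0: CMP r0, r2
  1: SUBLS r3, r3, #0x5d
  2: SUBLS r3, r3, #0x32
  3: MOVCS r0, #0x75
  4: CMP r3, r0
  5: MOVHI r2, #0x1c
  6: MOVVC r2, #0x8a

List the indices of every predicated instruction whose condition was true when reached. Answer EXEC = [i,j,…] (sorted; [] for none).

EXEC = [1,2]

[0] flags=1000 → (cmp)
[1] flags=1000 LS?T → r3=0x91
[2] flags=1000 LS?T → r3=0x5f
[3] flags=1000 CS?F → skip
[4] flags=1001 → (cmp)
[5] flags=1001 HI?F → skip
[6] flags=1001 VC?F → skip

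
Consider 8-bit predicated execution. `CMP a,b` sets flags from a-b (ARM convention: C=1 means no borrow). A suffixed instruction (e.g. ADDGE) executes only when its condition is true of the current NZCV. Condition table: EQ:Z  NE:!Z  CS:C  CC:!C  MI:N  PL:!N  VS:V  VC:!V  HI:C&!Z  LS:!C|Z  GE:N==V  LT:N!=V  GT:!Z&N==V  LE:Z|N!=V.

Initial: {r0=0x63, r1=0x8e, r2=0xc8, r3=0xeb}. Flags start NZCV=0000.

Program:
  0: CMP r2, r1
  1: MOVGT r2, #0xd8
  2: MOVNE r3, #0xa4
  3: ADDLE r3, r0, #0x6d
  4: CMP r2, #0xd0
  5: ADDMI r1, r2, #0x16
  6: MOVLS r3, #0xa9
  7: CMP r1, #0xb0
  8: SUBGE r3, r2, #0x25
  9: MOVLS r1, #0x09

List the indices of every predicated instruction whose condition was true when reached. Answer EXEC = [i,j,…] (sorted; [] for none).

0: ✓ CMP  NZCV=0010
1: ✓ MOVGT  r2←0xd8
2: ✓ MOVNE  r3←0xa4
3: · ADDLE
4: ✓ CMP  NZCV=0010
5: · ADDMI
6: · MOVLS
7: ✓ CMP  NZCV=1000
8: · SUBGE
9: ✓ MOVLS  r1←0x09

EXEC = [1,2,9]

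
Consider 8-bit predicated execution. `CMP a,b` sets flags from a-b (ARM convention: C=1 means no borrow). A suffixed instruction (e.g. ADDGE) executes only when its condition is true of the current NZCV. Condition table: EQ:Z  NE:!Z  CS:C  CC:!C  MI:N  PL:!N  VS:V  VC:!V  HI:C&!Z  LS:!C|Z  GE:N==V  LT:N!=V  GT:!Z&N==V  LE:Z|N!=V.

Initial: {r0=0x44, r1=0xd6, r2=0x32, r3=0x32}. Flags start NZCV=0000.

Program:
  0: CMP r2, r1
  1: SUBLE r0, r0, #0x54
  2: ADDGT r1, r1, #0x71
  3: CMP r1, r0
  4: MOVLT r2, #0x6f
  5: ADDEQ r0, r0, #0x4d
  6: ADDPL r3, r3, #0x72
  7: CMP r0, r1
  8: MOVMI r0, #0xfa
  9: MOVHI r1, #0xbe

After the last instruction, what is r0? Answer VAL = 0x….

VAL = 0xfa

[0] flags=0000 → (cmp)
[1] flags=0000 LE?F → skip
[2] flags=0000 GT?T → r1=0x47
[3] flags=0010 → (cmp)
[4] flags=0010 LT?F → skip
[5] flags=0010 EQ?F → skip
[6] flags=0010 PL?T → r3=0xa4
[7] flags=1000 → (cmp)
[8] flags=1000 MI?T → r0=0xfa
[9] flags=1000 HI?F → skip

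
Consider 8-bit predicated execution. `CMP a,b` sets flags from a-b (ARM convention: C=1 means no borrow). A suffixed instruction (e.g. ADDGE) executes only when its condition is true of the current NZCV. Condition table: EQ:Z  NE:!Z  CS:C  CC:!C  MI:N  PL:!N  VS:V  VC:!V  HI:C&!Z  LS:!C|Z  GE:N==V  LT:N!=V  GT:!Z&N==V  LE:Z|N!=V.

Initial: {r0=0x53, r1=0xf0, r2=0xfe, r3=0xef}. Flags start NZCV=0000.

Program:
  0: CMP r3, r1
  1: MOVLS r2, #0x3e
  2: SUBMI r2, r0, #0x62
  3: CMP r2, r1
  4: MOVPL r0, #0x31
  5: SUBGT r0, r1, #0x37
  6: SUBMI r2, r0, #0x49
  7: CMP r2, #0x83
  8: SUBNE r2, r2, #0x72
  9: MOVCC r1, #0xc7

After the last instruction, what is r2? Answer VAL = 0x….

VAL = 0x7f

0: ✓ CMP  NZCV=1000
1: ✓ MOVLS  r2←0x3e
2: ✓ SUBMI  r2←0xf1
3: ✓ CMP  NZCV=0010
4: ✓ MOVPL  r0←0x31
5: ✓ SUBGT  r0←0xb9
6: · SUBMI
7: ✓ CMP  NZCV=0010
8: ✓ SUBNE  r2←0x7f
9: · MOVCC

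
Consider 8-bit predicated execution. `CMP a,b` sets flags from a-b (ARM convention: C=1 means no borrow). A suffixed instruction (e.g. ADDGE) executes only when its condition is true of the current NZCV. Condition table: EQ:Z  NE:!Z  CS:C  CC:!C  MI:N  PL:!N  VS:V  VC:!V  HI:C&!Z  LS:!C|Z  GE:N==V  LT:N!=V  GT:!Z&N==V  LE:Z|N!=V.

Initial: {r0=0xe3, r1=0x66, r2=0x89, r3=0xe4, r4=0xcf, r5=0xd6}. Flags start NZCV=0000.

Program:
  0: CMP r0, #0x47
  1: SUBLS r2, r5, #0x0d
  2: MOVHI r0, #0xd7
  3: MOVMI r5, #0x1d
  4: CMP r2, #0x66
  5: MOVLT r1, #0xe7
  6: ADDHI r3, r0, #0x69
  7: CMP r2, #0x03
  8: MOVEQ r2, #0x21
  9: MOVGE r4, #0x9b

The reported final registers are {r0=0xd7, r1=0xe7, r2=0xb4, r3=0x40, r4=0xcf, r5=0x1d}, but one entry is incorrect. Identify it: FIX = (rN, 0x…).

FIX = (r2, 0x89)

0: ✓ CMP  NZCV=1010
1: · SUBLS
2: ✓ MOVHI  r0←0xd7
3: ✓ MOVMI  r5←0x1d
4: ✓ CMP  NZCV=0011
5: ✓ MOVLT  r1←0xe7
6: ✓ ADDHI  r3←0x40
7: ✓ CMP  NZCV=1010
8: · MOVEQ
9: · MOVGE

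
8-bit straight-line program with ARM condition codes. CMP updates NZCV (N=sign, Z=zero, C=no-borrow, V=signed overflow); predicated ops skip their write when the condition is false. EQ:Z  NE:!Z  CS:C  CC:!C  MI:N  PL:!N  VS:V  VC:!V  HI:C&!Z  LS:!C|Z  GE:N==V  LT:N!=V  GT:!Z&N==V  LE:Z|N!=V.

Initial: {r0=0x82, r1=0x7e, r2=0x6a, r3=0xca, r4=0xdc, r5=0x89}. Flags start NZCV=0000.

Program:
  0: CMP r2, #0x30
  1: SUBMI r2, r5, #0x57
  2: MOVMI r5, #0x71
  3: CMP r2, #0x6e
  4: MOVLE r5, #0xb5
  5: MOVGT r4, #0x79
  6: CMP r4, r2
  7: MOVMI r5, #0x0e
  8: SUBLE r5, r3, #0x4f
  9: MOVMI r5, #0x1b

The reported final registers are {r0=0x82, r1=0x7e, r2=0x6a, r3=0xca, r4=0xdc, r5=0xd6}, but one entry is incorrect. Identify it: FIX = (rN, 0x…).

[0] flags=0010 → (cmp)
[1] flags=0010 MI?F → skip
[2] flags=0010 MI?F → skip
[3] flags=1000 → (cmp)
[4] flags=1000 LE?T → r5=0xb5
[5] flags=1000 GT?F → skip
[6] flags=0011 → (cmp)
[7] flags=0011 MI?F → skip
[8] flags=0011 LE?T → r5=0x7b
[9] flags=0011 MI?F → skip

FIX = (r5, 0x7b)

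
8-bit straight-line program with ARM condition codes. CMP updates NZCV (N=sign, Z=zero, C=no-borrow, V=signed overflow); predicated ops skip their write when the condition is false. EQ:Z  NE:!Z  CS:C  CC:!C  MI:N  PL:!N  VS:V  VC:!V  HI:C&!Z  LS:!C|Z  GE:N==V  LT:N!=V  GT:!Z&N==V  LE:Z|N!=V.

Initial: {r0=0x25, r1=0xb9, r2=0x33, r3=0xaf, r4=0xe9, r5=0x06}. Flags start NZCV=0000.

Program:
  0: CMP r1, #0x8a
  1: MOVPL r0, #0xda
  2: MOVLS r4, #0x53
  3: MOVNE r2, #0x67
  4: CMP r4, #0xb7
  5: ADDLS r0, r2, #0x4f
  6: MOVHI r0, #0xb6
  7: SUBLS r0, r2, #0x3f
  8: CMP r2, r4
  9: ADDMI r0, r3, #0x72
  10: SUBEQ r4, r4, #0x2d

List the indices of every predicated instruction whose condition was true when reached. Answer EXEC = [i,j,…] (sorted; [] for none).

0: ✓ CMP  NZCV=0010
1: ✓ MOVPL  r0←0xda
2: · MOVLS
3: ✓ MOVNE  r2←0x67
4: ✓ CMP  NZCV=0010
5: · ADDLS
6: ✓ MOVHI  r0←0xb6
7: · SUBLS
8: ✓ CMP  NZCV=0000
9: · ADDMI
10: · SUBEQ

EXEC = [1,3,6]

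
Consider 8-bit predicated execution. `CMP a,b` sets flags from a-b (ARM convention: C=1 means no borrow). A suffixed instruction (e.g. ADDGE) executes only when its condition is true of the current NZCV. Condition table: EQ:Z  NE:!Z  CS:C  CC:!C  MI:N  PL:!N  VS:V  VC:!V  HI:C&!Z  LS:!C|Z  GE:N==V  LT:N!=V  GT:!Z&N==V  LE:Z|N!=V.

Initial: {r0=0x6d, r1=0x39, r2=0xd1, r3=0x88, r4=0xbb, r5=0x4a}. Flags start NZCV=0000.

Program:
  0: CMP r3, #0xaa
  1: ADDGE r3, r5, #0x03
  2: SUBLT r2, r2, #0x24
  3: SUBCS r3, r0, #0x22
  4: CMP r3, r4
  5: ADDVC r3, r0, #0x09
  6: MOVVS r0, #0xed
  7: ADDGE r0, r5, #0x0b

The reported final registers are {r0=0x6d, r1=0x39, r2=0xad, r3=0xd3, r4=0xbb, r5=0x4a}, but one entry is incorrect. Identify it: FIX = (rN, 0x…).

FIX = (r3, 0x76)

0: ✓ CMP  NZCV=1000
1: · ADDGE
2: ✓ SUBLT  r2←0xad
3: · SUBCS
4: ✓ CMP  NZCV=1000
5: ✓ ADDVC  r3←0x76
6: · MOVVS
7: · ADDGE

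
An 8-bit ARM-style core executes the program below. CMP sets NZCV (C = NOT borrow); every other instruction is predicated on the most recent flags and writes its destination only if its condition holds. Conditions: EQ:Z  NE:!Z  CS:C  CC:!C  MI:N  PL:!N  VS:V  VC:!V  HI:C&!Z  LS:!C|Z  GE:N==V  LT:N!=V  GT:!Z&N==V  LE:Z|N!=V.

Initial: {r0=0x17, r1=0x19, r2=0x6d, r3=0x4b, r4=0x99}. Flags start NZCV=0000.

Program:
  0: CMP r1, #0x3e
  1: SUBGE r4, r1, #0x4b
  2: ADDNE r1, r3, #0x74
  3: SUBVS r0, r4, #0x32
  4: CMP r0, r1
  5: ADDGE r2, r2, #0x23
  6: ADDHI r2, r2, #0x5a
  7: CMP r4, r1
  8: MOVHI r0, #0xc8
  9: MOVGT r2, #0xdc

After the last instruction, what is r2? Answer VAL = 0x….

VAL = 0x90

[0] flags=1000 → (cmp)
[1] flags=1000 GE?F → skip
[2] flags=1000 NE?T → r1=0xbf
[3] flags=1000 VS?F → skip
[4] flags=0000 → (cmp)
[5] flags=0000 GE?T → r2=0x90
[6] flags=0000 HI?F → skip
[7] flags=1000 → (cmp)
[8] flags=1000 HI?F → skip
[9] flags=1000 GT?F → skip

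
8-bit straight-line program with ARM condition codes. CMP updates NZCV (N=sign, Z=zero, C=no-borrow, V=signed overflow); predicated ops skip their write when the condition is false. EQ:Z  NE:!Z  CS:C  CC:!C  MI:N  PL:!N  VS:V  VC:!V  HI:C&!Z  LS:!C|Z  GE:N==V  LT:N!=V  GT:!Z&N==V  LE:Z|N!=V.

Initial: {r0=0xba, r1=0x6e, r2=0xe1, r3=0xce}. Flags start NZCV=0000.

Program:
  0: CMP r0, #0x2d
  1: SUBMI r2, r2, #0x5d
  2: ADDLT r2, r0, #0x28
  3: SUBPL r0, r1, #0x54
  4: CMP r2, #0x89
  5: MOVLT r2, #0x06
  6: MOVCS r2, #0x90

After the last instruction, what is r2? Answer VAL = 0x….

VAL = 0x90

[0] flags=1010 → (cmp)
[1] flags=1010 MI?T → r2=0x84
[2] flags=1010 LT?T → r2=0xe2
[3] flags=1010 PL?F → skip
[4] flags=0010 → (cmp)
[5] flags=0010 LT?F → skip
[6] flags=0010 CS?T → r2=0x90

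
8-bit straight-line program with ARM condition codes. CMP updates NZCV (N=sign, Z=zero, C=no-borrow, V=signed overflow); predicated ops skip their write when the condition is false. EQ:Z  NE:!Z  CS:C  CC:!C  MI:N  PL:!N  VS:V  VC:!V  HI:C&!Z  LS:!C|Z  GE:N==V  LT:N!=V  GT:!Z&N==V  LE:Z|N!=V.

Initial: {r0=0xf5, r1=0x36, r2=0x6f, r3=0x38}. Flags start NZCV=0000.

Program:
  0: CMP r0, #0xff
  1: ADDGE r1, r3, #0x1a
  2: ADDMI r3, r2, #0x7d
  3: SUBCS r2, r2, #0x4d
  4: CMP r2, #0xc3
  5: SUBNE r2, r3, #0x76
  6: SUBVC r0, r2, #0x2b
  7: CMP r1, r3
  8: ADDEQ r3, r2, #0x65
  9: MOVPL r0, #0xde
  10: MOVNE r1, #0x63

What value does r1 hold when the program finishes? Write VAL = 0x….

VAL = 0x63

[0] flags=1000 → (cmp)
[1] flags=1000 GE?F → skip
[2] flags=1000 MI?T → r3=0xec
[3] flags=1000 CS?F → skip
[4] flags=1001 → (cmp)
[5] flags=1001 NE?T → r2=0x76
[6] flags=1001 VC?F → skip
[7] flags=0000 → (cmp)
[8] flags=0000 EQ?F → skip
[9] flags=0000 PL?T → r0=0xde
[10] flags=0000 NE?T → r1=0x63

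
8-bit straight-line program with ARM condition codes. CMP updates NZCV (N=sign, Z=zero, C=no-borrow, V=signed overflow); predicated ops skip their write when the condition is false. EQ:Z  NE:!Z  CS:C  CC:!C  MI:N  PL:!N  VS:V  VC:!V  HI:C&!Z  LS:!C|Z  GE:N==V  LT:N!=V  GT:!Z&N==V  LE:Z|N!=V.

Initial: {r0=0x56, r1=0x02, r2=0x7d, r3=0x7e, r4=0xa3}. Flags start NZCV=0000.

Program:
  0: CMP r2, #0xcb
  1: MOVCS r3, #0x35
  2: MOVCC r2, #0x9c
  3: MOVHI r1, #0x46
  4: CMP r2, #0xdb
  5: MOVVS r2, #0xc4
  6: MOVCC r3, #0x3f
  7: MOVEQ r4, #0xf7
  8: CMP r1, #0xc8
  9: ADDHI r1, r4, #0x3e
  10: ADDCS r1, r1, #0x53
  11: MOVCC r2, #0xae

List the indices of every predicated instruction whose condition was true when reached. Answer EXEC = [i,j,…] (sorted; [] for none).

EXEC = [2,6,11]

0: ✓ CMP  NZCV=1001
1: · MOVCS
2: ✓ MOVCC  r2←0x9c
3: · MOVHI
4: ✓ CMP  NZCV=1000
5: · MOVVS
6: ✓ MOVCC  r3←0x3f
7: · MOVEQ
8: ✓ CMP  NZCV=0000
9: · ADDHI
10: · ADDCS
11: ✓ MOVCC  r2←0xae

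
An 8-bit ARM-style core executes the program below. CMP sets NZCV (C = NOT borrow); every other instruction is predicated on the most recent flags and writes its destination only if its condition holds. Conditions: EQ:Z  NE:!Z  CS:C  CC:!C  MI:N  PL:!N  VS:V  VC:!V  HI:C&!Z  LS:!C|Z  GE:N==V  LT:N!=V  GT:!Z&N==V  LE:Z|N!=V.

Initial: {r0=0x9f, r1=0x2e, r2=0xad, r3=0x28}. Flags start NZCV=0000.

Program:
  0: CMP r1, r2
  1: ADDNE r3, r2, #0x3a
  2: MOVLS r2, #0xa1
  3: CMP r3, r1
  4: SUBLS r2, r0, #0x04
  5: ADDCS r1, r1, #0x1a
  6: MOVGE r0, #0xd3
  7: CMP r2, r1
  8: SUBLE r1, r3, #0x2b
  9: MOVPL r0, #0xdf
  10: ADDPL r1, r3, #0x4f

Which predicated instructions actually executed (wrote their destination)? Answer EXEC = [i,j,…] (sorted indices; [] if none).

0: ✓ CMP  NZCV=1001
1: ✓ ADDNE  r3←0xe7
2: ✓ MOVLS  r2←0xa1
3: ✓ CMP  NZCV=1010
4: · SUBLS
5: ✓ ADDCS  r1←0x48
6: · MOVGE
7: ✓ CMP  NZCV=0011
8: ✓ SUBLE  r1←0xbc
9: ✓ MOVPL  r0←0xdf
10: ✓ ADDPL  r1←0x36

EXEC = [1,2,5,8,9,10]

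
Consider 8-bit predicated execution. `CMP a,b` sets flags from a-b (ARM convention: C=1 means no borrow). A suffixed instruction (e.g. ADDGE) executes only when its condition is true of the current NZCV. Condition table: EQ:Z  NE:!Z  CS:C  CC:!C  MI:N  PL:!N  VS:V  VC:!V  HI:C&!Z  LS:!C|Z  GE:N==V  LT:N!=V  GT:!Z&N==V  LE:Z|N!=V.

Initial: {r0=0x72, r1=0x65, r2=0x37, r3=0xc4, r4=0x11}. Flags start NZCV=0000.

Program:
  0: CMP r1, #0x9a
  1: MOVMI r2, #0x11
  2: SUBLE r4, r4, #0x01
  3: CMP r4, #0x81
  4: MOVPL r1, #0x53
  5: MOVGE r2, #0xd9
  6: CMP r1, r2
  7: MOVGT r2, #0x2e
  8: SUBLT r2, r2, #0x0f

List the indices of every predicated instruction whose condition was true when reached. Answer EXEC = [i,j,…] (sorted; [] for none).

EXEC = [1,5,7]

[0] flags=1001 → (cmp)
[1] flags=1001 MI?T → r2=0x11
[2] flags=1001 LE?F → skip
[3] flags=1001 → (cmp)
[4] flags=1001 PL?F → skip
[5] flags=1001 GE?T → r2=0xd9
[6] flags=1001 → (cmp)
[7] flags=1001 GT?T → r2=0x2e
[8] flags=1001 LT?F → skip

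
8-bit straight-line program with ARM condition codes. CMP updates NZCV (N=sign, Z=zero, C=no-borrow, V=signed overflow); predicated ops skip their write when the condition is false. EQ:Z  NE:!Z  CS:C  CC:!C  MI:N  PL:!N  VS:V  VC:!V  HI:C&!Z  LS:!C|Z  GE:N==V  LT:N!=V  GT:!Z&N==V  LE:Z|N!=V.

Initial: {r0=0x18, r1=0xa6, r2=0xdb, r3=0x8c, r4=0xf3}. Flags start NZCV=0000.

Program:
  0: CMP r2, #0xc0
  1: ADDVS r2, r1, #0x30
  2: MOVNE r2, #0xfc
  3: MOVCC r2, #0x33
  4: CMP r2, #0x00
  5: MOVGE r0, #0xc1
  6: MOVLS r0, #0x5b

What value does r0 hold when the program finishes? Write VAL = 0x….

VAL = 0x18

0: ✓ CMP  NZCV=0010
1: · ADDVS
2: ✓ MOVNE  r2←0xfc
3: · MOVCC
4: ✓ CMP  NZCV=1010
5: · MOVGE
6: · MOVLS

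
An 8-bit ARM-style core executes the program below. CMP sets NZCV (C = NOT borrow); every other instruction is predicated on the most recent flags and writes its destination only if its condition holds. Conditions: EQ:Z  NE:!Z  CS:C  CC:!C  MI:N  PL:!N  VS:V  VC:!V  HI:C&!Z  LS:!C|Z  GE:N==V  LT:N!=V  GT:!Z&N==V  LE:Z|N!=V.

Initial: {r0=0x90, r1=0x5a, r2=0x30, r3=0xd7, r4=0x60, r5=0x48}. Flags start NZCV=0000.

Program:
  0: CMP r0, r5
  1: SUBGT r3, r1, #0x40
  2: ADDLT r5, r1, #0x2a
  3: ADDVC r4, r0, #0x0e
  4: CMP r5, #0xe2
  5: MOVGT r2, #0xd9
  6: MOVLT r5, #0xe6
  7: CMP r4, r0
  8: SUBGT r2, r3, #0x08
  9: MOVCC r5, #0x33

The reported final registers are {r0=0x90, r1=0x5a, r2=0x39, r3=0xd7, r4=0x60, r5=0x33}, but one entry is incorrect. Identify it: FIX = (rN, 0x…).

[0] flags=0011 → (cmp)
[1] flags=0011 GT?F → skip
[2] flags=0011 LT?T → r5=0x84
[3] flags=0011 VC?F → skip
[4] flags=1000 → (cmp)
[5] flags=1000 GT?F → skip
[6] flags=1000 LT?T → r5=0xe6
[7] flags=1001 → (cmp)
[8] flags=1001 GT?T → r2=0xcf
[9] flags=1001 CC?T → r5=0x33

FIX = (r2, 0xcf)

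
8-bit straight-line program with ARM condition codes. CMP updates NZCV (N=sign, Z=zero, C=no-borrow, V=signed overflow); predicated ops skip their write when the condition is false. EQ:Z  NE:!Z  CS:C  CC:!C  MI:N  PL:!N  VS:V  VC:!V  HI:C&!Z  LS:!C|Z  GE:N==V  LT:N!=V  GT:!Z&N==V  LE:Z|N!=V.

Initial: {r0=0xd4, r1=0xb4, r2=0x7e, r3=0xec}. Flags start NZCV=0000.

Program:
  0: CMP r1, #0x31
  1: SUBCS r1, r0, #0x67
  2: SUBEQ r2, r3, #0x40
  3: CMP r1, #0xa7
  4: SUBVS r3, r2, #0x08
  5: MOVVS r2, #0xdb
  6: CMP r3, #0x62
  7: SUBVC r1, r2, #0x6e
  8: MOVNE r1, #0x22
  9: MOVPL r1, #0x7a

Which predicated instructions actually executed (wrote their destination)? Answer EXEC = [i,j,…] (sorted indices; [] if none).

EXEC = [1,4,5,7,8,9]

0: ✓ CMP  NZCV=1010
1: ✓ SUBCS  r1←0x6d
2: · SUBEQ
3: ✓ CMP  NZCV=1001
4: ✓ SUBVS  r3←0x76
5: ✓ MOVVS  r2←0xdb
6: ✓ CMP  NZCV=0010
7: ✓ SUBVC  r1←0x6d
8: ✓ MOVNE  r1←0x22
9: ✓ MOVPL  r1←0x7a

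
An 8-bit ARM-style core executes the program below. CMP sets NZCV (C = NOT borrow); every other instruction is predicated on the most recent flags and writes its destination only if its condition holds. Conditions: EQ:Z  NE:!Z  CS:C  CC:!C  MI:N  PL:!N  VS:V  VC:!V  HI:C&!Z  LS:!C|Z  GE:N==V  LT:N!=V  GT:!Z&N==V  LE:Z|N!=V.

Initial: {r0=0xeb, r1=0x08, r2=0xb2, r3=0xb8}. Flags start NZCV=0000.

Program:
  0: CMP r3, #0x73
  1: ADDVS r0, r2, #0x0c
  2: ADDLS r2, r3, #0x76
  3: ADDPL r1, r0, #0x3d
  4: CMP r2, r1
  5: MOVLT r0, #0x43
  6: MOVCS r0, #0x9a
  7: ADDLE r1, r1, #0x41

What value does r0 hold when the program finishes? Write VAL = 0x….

VAL = 0x43

[0] flags=0011 → (cmp)
[1] flags=0011 VS?T → r0=0xbe
[2] flags=0011 LS?F → skip
[3] flags=0011 PL?T → r1=0xfb
[4] flags=1000 → (cmp)
[5] flags=1000 LT?T → r0=0x43
[6] flags=1000 CS?F → skip
[7] flags=1000 LE?T → r1=0x3c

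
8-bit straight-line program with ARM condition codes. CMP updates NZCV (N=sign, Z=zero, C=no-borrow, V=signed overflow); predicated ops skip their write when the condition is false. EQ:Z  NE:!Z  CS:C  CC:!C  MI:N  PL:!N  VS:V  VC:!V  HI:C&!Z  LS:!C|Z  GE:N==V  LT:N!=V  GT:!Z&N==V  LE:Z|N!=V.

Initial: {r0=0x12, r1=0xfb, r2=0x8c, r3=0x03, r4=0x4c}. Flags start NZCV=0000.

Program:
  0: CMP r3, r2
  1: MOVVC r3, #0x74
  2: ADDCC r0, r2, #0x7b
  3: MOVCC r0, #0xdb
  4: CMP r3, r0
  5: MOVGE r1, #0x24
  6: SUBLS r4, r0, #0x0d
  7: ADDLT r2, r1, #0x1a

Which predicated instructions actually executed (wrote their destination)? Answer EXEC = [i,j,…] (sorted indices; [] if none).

[0] flags=0000 → (cmp)
[1] flags=0000 VC?T → r3=0x74
[2] flags=0000 CC?T → r0=0x07
[3] flags=0000 CC?T → r0=0xdb
[4] flags=1001 → (cmp)
[5] flags=1001 GE?T → r1=0x24
[6] flags=1001 LS?T → r4=0xce
[7] flags=1001 LT?F → skip

EXEC = [1,2,3,5,6]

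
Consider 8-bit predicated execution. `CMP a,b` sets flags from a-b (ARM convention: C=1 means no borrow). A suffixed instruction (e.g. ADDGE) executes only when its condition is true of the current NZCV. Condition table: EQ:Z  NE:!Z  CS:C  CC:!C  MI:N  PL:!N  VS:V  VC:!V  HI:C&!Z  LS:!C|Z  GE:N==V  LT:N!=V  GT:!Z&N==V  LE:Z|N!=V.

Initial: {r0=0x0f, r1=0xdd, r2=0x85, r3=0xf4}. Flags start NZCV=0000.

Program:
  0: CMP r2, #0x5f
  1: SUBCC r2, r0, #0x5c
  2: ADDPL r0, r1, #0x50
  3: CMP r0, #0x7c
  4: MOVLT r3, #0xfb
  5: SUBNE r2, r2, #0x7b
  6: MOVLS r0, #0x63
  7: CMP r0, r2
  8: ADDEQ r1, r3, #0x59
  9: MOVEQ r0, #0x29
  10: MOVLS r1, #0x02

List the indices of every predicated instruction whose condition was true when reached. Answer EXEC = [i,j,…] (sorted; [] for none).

0: ✓ CMP  NZCV=0011
1: · SUBCC
2: ✓ ADDPL  r0←0x2d
3: ✓ CMP  NZCV=1000
4: ✓ MOVLT  r3←0xfb
5: ✓ SUBNE  r2←0x0a
6: ✓ MOVLS  r0←0x63
7: ✓ CMP  NZCV=0010
8: · ADDEQ
9: · MOVEQ
10: · MOVLS

EXEC = [2,4,5,6]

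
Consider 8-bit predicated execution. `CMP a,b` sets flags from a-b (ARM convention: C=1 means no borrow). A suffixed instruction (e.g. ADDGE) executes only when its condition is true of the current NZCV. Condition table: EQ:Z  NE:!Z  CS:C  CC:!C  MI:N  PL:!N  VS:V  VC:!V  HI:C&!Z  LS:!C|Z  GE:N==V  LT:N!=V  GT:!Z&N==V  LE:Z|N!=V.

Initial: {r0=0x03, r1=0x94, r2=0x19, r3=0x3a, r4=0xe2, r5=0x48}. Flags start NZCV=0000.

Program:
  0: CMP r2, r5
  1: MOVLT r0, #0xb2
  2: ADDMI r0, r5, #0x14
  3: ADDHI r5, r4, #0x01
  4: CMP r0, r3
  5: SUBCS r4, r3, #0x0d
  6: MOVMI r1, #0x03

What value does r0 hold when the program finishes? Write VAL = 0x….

0: ✓ CMP  NZCV=1000
1: ✓ MOVLT  r0←0xb2
2: ✓ ADDMI  r0←0x5c
3: · ADDHI
4: ✓ CMP  NZCV=0010
5: ✓ SUBCS  r4←0x2d
6: · MOVMI

VAL = 0x5c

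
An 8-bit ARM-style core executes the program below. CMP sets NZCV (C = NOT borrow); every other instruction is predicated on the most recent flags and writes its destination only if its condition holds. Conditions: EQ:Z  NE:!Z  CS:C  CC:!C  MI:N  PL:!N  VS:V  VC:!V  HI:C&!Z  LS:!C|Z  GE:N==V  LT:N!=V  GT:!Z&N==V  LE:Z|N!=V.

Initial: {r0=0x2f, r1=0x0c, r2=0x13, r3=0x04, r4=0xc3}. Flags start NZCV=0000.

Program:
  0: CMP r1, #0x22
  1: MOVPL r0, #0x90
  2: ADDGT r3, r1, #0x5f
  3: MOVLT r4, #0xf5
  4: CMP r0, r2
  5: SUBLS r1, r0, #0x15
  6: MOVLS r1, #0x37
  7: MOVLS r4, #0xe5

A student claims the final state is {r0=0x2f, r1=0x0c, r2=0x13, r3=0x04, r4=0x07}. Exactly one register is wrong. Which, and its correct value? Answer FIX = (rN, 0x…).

FIX = (r4, 0xf5)

0: ✓ CMP  NZCV=1000
1: · MOVPL
2: · ADDGT
3: ✓ MOVLT  r4←0xf5
4: ✓ CMP  NZCV=0010
5: · SUBLS
6: · MOVLS
7: · MOVLS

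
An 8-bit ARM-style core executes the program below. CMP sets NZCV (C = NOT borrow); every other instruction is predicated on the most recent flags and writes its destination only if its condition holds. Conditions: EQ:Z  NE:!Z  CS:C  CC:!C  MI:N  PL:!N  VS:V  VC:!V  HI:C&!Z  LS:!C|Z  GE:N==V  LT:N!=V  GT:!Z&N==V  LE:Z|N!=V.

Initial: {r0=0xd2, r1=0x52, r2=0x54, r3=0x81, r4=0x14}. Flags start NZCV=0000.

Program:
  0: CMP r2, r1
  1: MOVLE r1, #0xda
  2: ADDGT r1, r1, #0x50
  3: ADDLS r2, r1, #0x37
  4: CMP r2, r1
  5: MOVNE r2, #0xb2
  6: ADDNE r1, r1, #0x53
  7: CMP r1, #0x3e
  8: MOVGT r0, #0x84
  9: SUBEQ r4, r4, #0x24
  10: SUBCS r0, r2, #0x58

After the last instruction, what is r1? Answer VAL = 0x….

[0] flags=0010 → (cmp)
[1] flags=0010 LE?F → skip
[2] flags=0010 GT?T → r1=0xa2
[3] flags=0010 LS?F → skip
[4] flags=1001 → (cmp)
[5] flags=1001 NE?T → r2=0xb2
[6] flags=1001 NE?T → r1=0xf5
[7] flags=1010 → (cmp)
[8] flags=1010 GT?F → skip
[9] flags=1010 EQ?F → skip
[10] flags=1010 CS?T → r0=0x5a

VAL = 0xf5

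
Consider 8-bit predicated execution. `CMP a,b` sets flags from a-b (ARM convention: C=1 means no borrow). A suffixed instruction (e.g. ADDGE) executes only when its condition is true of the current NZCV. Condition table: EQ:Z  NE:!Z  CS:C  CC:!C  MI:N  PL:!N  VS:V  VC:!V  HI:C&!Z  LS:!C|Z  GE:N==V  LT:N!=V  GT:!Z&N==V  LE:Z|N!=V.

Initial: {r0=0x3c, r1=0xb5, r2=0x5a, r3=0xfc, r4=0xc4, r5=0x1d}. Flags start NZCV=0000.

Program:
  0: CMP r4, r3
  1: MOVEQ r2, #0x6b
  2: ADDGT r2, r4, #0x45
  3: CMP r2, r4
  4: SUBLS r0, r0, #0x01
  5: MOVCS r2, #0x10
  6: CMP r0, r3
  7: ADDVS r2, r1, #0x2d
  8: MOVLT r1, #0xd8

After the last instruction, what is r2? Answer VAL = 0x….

0: ✓ CMP  NZCV=1000
1: · MOVEQ
2: · ADDGT
3: ✓ CMP  NZCV=1001
4: ✓ SUBLS  r0←0x3b
5: · MOVCS
6: ✓ CMP  NZCV=0000
7: · ADDVS
8: · MOVLT

VAL = 0x5a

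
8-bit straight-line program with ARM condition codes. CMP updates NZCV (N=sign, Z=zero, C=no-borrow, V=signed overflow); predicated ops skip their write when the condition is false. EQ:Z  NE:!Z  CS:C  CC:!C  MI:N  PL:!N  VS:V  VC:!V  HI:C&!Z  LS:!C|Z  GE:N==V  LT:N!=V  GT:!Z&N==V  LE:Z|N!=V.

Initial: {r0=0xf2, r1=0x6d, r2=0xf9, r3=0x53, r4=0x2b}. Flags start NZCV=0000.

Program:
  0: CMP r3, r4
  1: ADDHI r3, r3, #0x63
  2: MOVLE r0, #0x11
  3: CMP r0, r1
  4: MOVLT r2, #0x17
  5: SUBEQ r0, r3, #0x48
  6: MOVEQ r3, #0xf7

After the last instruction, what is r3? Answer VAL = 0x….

VAL = 0xb6

0: ✓ CMP  NZCV=0010
1: ✓ ADDHI  r3←0xb6
2: · MOVLE
3: ✓ CMP  NZCV=1010
4: ✓ MOVLT  r2←0x17
5: · SUBEQ
6: · MOVEQ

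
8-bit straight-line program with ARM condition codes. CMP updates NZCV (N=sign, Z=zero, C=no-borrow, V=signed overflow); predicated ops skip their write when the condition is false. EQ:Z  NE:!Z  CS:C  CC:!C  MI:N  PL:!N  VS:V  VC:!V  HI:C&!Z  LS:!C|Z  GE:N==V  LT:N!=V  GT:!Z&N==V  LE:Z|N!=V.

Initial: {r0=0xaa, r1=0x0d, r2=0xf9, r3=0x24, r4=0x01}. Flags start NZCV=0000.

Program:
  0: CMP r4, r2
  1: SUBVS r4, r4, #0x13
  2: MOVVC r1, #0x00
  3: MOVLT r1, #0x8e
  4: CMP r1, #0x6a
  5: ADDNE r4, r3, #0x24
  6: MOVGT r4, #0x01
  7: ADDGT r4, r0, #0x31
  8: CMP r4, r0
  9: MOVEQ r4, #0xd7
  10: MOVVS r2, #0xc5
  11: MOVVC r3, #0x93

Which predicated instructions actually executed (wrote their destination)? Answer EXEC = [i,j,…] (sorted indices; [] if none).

EXEC = [2,5,10]

0: ✓ CMP  NZCV=0000
1: · SUBVS
2: ✓ MOVVC  r1←0x00
3: · MOVLT
4: ✓ CMP  NZCV=1000
5: ✓ ADDNE  r4←0x48
6: · MOVGT
7: · ADDGT
8: ✓ CMP  NZCV=1001
9: · MOVEQ
10: ✓ MOVVS  r2←0xc5
11: · MOVVC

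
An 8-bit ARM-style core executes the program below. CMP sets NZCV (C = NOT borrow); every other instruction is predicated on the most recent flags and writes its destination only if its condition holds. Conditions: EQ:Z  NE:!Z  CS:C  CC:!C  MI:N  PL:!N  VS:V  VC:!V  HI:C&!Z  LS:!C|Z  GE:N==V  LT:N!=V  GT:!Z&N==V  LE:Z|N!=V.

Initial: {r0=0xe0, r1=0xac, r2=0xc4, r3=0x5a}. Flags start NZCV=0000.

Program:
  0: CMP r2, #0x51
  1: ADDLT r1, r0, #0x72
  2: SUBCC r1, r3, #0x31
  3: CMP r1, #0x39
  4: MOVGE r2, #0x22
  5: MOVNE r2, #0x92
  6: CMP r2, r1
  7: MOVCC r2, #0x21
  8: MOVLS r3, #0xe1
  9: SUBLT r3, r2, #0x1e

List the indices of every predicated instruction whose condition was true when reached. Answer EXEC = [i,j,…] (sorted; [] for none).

0: ✓ CMP  NZCV=0011
1: ✓ ADDLT  r1←0x52
2: · SUBCC
3: ✓ CMP  NZCV=0010
4: ✓ MOVGE  r2←0x22
5: ✓ MOVNE  r2←0x92
6: ✓ CMP  NZCV=0011
7: · MOVCC
8: · MOVLS
9: ✓ SUBLT  r3←0x74

EXEC = [1,4,5,9]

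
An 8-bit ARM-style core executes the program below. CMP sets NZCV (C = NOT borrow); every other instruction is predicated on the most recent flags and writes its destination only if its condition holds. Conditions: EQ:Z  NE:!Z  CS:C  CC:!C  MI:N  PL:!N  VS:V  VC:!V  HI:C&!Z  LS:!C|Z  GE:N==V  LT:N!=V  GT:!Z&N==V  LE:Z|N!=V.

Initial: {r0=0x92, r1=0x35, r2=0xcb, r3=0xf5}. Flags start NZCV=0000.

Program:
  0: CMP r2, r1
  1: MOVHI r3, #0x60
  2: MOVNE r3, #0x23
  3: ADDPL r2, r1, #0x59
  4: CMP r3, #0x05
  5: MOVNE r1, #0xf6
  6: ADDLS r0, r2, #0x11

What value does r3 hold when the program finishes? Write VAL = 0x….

0: ✓ CMP  NZCV=1010
1: ✓ MOVHI  r3←0x60
2: ✓ MOVNE  r3←0x23
3: · ADDPL
4: ✓ CMP  NZCV=0010
5: ✓ MOVNE  r1←0xf6
6: · ADDLS

VAL = 0x23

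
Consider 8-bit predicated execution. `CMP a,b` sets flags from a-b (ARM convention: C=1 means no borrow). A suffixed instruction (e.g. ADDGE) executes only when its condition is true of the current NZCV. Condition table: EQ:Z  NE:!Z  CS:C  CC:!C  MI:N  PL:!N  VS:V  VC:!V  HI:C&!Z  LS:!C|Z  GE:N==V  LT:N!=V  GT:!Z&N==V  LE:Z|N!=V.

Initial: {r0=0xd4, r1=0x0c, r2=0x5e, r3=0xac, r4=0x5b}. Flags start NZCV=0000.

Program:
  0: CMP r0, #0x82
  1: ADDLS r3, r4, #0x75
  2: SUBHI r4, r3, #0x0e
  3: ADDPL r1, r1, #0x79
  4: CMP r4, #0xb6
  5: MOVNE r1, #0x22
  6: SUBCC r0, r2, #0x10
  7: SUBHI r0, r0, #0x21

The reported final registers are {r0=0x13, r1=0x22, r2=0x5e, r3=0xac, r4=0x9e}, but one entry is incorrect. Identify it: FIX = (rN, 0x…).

[0] flags=0010 → (cmp)
[1] flags=0010 LS?F → skip
[2] flags=0010 HI?T → r4=0x9e
[3] flags=0010 PL?T → r1=0x85
[4] flags=1000 → (cmp)
[5] flags=1000 NE?T → r1=0x22
[6] flags=1000 CC?T → r0=0x4e
[7] flags=1000 HI?F → skip

FIX = (r0, 0x4e)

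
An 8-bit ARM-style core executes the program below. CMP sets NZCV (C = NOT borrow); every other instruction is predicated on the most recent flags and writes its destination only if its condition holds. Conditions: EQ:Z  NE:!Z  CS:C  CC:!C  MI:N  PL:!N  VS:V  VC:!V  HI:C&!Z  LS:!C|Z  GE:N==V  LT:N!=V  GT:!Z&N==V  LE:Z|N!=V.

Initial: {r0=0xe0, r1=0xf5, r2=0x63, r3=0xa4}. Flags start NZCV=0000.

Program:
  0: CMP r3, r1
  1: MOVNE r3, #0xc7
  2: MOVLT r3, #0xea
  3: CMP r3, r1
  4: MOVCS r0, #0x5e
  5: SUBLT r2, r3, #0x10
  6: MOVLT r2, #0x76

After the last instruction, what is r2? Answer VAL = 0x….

VAL = 0x76

[0] flags=1000 → (cmp)
[1] flags=1000 NE?T → r3=0xc7
[2] flags=1000 LT?T → r3=0xea
[3] flags=1000 → (cmp)
[4] flags=1000 CS?F → skip
[5] flags=1000 LT?T → r2=0xda
[6] flags=1000 LT?T → r2=0x76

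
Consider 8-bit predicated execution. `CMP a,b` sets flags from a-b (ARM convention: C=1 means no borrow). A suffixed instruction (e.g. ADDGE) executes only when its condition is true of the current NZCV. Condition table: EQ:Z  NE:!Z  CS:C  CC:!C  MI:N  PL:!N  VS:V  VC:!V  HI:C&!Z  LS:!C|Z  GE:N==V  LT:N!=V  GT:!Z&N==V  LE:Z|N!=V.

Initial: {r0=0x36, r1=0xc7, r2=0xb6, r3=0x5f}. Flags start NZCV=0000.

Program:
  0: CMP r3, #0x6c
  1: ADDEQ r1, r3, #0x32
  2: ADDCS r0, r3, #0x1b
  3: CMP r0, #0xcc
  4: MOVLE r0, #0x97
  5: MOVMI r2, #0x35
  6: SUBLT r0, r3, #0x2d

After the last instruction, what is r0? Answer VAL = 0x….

VAL = 0x36

[0] flags=1000 → (cmp)
[1] flags=1000 EQ?F → skip
[2] flags=1000 CS?F → skip
[3] flags=0000 → (cmp)
[4] flags=0000 LE?F → skip
[5] flags=0000 MI?F → skip
[6] flags=0000 LT?F → skip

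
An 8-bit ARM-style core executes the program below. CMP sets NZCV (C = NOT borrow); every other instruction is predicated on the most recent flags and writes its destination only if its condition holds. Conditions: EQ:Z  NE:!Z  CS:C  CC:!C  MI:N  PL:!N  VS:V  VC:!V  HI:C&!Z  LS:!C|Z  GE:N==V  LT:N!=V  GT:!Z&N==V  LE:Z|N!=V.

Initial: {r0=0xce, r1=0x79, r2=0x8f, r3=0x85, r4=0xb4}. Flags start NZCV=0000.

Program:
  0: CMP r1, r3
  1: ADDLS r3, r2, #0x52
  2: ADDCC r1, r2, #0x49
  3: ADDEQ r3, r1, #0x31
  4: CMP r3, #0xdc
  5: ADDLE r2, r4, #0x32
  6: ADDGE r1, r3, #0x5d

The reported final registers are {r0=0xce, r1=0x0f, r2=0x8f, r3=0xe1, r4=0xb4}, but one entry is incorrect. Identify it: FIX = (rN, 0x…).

[0] flags=1001 → (cmp)
[1] flags=1001 LS?T → r3=0xe1
[2] flags=1001 CC?T → r1=0xd8
[3] flags=1001 EQ?F → skip
[4] flags=0010 → (cmp)
[5] flags=0010 LE?F → skip
[6] flags=0010 GE?T → r1=0x3e

FIX = (r1, 0x3e)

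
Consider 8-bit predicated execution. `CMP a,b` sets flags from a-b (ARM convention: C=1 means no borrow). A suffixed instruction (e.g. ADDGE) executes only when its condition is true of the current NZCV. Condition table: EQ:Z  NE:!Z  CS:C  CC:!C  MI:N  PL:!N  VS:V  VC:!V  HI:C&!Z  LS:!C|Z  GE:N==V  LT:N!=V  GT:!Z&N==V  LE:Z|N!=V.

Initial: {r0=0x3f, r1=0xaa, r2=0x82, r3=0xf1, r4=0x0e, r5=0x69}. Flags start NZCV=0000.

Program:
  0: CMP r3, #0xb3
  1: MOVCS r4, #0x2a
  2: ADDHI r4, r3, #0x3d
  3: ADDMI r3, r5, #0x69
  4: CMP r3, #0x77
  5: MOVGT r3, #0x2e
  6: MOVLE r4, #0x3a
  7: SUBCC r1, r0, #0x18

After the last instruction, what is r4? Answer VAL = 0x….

VAL = 0x3a

[0] flags=0010 → (cmp)
[1] flags=0010 CS?T → r4=0x2a
[2] flags=0010 HI?T → r4=0x2e
[3] flags=0010 MI?F → skip
[4] flags=0011 → (cmp)
[5] flags=0011 GT?F → skip
[6] flags=0011 LE?T → r4=0x3a
[7] flags=0011 CC?F → skip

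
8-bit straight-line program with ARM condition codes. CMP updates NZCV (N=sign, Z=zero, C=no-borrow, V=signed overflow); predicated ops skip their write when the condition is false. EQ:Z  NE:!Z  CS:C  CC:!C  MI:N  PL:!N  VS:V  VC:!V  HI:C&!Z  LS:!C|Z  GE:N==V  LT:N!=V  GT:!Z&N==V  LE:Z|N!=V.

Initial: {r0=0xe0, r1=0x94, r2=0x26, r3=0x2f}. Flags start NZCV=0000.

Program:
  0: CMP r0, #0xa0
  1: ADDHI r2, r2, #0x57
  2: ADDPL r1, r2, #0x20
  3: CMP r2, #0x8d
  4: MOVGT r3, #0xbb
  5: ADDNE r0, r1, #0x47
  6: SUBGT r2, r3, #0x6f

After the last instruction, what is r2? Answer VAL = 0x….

VAL = 0x4c

[0] flags=0010 → (cmp)
[1] flags=0010 HI?T → r2=0x7d
[2] flags=0010 PL?T → r1=0x9d
[3] flags=1001 → (cmp)
[4] flags=1001 GT?T → r3=0xbb
[5] flags=1001 NE?T → r0=0xe4
[6] flags=1001 GT?T → r2=0x4c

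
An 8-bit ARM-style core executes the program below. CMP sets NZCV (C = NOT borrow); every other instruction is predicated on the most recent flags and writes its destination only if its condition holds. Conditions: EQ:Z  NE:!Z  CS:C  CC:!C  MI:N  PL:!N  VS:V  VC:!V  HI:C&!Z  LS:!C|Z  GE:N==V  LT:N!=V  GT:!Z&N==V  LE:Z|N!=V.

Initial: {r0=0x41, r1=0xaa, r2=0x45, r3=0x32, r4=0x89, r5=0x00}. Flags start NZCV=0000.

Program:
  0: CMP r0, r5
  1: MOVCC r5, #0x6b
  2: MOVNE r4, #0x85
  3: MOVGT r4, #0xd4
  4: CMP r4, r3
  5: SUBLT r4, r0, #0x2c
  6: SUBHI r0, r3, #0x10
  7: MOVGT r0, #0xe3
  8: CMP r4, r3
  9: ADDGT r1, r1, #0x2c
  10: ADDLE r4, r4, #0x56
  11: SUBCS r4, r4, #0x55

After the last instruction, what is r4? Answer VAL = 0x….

[0] flags=0010 → (cmp)
[1] flags=0010 CC?F → skip
[2] flags=0010 NE?T → r4=0x85
[3] flags=0010 GT?T → r4=0xd4
[4] flags=1010 → (cmp)
[5] flags=1010 LT?T → r4=0x15
[6] flags=1010 HI?T → r0=0x22
[7] flags=1010 GT?F → skip
[8] flags=1000 → (cmp)
[9] flags=1000 GT?F → skip
[10] flags=1000 LE?T → r4=0x6b
[11] flags=1000 CS?F → skip

VAL = 0x6b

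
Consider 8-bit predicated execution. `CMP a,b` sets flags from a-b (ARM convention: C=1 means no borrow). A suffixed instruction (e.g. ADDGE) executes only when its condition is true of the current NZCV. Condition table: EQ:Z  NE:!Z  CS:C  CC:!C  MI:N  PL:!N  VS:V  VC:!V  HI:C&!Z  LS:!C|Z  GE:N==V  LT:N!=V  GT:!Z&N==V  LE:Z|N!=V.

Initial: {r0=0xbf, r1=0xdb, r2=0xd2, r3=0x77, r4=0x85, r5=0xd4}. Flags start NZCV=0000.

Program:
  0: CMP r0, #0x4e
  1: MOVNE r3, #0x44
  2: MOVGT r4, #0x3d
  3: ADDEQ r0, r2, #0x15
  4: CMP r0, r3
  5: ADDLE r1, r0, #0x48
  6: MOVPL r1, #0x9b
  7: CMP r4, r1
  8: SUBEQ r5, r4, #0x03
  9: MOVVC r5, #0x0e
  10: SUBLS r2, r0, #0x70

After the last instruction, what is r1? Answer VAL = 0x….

VAL = 0x9b

0: ✓ CMP  NZCV=0011
1: ✓ MOVNE  r3←0x44
2: · MOVGT
3: · ADDEQ
4: ✓ CMP  NZCV=0011
5: ✓ ADDLE  r1←0x07
6: ✓ MOVPL  r1←0x9b
7: ✓ CMP  NZCV=1000
8: · SUBEQ
9: ✓ MOVVC  r5←0x0e
10: ✓ SUBLS  r2←0x4f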